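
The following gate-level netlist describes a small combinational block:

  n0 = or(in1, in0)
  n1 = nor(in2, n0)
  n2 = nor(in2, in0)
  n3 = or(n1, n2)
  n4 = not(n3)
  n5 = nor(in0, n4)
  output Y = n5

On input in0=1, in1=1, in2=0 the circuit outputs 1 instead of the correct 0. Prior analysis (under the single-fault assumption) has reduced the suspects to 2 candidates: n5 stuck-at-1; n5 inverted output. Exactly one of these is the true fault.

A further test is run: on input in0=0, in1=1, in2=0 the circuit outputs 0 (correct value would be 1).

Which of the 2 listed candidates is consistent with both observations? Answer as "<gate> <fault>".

n5 inverted output

Evaluate each candidate on input in0=0, in1=1, in2=0:
  n5 stuck-at-1: n0=1, n1=0, n2=1, n3=1, n4=0, n5=1 [stuck-at-1] → 1 — eliminated
  n5 inverted output: n0=1, n1=0, n2=1, n3=1, n4=0, n5=0 [inverted output] → 0 — matches
Only n5 inverted output reproduces the observed 0.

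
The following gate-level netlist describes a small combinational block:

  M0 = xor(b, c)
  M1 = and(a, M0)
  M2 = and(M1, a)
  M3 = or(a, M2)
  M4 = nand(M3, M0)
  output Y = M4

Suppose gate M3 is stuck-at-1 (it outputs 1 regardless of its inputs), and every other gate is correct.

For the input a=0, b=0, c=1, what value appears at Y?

Propagate with M3 forced: M0=1, M1=0, M2=0, M3=1 [stuck-at-1], M4=0.
So Y = 0. (Without the fault it would be 1.)

0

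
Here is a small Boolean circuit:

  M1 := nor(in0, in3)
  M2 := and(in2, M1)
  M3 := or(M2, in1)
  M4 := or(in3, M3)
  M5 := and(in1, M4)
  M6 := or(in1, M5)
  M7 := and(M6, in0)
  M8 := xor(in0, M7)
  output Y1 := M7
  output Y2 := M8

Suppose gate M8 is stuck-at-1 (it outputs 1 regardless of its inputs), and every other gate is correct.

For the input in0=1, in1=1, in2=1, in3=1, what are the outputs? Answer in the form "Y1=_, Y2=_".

Propagate with M8 forced: M1=0, M2=0, M3=1, M4=1, M5=1, M6=1, M7=1, M8=1 [stuck-at-1].
So the outputs are Y1=1, Y2=1. (Without the fault they would be Y1=1, Y2=0.)

Y1=1, Y2=1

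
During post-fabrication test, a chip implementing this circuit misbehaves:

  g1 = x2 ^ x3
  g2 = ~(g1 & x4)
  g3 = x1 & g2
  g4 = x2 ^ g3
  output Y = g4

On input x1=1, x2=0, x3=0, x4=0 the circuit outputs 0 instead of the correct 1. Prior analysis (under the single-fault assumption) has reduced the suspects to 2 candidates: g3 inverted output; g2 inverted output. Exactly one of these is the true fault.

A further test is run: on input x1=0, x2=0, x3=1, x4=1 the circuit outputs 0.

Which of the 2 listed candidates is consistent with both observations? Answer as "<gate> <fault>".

g2 inverted output

Evaluate each candidate on input x1=0, x2=0, x3=1, x4=1:
  g3 inverted output: g1=1, g2=0, g3=1 [inverted output], g4=1 → 1 — eliminated
  g2 inverted output: g1=1, g2=1 [inverted output], g3=0, g4=0 → 0 — matches
Only g2 inverted output reproduces the observed 0.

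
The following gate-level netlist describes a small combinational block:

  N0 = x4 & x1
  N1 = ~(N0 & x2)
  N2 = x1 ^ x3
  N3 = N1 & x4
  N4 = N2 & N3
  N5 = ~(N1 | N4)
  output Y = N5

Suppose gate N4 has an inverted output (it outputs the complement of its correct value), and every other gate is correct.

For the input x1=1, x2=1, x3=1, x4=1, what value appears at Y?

Propagate with N4 forced: N0=1, N1=0, N2=0, N3=0, N4=1 [inverted output], N5=0.
So Y = 0. (Without the fault it would be 1.)

0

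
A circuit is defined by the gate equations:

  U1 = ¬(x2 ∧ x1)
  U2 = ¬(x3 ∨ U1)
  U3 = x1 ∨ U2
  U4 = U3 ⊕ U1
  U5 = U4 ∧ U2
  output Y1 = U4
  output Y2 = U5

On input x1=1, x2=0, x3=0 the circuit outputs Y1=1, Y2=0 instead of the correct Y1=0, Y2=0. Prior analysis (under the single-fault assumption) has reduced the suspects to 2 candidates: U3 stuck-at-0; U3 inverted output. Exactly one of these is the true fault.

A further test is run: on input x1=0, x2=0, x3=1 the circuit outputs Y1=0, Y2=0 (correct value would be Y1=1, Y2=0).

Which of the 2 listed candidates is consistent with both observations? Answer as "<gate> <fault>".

U3 inverted output

Evaluate each candidate on input x1=0, x2=0, x3=1:
  U3 stuck-at-0: U1=1, U2=0, U3=0 [stuck-at-0], U4=1, U5=0 → Y1=1, Y2=0 — eliminated
  U3 inverted output: U1=1, U2=0, U3=1 [inverted output], U4=0, U5=0 → Y1=0, Y2=0 — matches
Only U3 inverted output reproduces the observed Y1=0, Y2=0.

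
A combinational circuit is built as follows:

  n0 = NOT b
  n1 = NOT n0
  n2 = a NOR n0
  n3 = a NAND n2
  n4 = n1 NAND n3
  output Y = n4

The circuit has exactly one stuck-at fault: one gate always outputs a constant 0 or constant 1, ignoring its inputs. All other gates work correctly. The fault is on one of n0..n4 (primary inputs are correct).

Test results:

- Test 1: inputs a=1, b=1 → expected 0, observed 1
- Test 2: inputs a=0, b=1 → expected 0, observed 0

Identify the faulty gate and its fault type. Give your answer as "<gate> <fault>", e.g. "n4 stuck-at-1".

n2 stuck-at-1

Fault-free values for test 1 (a=1, b=1): n0=0, n1=1, n2=0, n3=1, n4=0, giving Y=0. Observed 1.
Test 1: faults giving observed 1 are {n0 stuck-at-1, n1 stuck-at-0, n2 stuck-at-1, n3 stuck-at-0, n4 stuck-at-1}.
Test 2 (a=0, b=1): fault-free n0=0, n1=1, n2=1, n3=1, n4=0 → 0; observed 0. Eliminates n0 stuck-at-1, n1 stuck-at-0, n3 stuck-at-0, n4 stuck-at-1.
Only n2 stuck-at-1 is consistent with every test.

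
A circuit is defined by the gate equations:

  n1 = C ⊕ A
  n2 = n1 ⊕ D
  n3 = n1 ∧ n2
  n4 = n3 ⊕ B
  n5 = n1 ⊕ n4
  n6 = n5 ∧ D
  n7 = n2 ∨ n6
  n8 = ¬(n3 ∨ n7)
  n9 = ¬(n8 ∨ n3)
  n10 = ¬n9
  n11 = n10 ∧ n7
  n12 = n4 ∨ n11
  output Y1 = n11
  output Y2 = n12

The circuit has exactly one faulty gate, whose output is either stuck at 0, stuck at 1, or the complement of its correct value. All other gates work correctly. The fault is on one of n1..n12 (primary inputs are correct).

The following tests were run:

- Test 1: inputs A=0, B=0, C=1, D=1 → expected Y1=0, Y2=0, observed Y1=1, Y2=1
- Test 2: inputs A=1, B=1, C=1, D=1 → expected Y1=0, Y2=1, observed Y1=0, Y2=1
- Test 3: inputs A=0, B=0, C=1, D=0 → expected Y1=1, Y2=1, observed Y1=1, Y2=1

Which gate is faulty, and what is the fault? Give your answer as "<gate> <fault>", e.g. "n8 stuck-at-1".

Fault-free values for test 1 (A=0, B=0, C=1, D=1): n1=1, n2=0, n3=0, n4=0, n5=1, n6=1, n7=1, n8=0, n9=1, n10=0, n11=0, n12=0, giving Y1=0, Y2=0. Observed Y1=1, Y2=1.
Test 1: faults giving observed Y1=1, Y2=1 are {n2 stuck-at-1, n2 inverted output, n8 stuck-at-1, n8 inverted output, n9 stuck-at-0, n9 inverted output, n10 stuck-at-1, n10 inverted output, n11 stuck-at-1, n11 inverted output}.
Test 2 (A=1, B=1, C=1, D=1): fault-free n1=0, n2=1, n3=0, n4=1, n5=1, n6=1, n7=1, n8=0, n9=1, n10=0, n11=0, n12=1 → Y1=0, Y2=1; observed Y1=0, Y2=1. Eliminates n8 stuck-at-1, n8 inverted output, n9 stuck-at-0, n9 inverted output, n10 stuck-at-1, n10 inverted output, n11 stuck-at-1, n11 inverted output.
Test 3 (A=0, B=0, C=1, D=0): fault-free n1=1, n2=1, n3=1, n4=1, n5=0, n6=0, n7=1, n8=0, n9=0, n10=1, n11=1, n12=1 → Y1=1, Y2=1; observed Y1=1, Y2=1. Eliminates n2 inverted output.
Only n2 stuck-at-1 is consistent with every test.

n2 stuck-at-1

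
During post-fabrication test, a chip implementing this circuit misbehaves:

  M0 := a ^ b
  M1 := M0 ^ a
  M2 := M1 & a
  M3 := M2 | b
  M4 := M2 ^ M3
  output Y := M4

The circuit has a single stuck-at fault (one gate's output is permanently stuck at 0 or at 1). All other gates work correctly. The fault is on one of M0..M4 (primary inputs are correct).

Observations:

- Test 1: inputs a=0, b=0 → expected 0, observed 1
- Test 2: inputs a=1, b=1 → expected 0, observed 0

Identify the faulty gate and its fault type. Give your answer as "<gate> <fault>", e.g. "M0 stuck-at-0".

M3 stuck-at-1

Fault-free values for test 1 (a=0, b=0): M0=0, M1=0, M2=0, M3=0, M4=0, giving Y=0. Observed 1.
Test 1: faults giving observed 1 are {M3 stuck-at-1, M4 stuck-at-1}.
Test 2 (a=1, b=1): fault-free M0=0, M1=1, M2=1, M3=1, M4=0 → 0; observed 0. Eliminates M4 stuck-at-1.
Only M3 stuck-at-1 is consistent with every test.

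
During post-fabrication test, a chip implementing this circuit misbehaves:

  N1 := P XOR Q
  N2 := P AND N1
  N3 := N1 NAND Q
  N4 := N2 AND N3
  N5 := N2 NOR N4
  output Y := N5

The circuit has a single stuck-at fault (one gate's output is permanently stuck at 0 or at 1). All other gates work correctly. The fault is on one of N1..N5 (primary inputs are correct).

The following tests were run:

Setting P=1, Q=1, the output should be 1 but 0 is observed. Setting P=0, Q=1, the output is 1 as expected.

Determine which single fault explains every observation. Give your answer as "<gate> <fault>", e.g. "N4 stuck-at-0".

N1 stuck-at-1

Fault-free values for test 1 (P=1, Q=1): N1=0, N2=0, N3=1, N4=0, N5=1, giving Y=1. Observed 0.
Test 1: faults giving observed 0 are {N1 stuck-at-1, N2 stuck-at-1, N4 stuck-at-1, N5 stuck-at-0}.
Test 2 (P=0, Q=1): fault-free N1=1, N2=0, N3=0, N4=0, N5=1 → 1; observed 1. Eliminates N2 stuck-at-1, N4 stuck-at-1, N5 stuck-at-0.
Only N1 stuck-at-1 is consistent with every test.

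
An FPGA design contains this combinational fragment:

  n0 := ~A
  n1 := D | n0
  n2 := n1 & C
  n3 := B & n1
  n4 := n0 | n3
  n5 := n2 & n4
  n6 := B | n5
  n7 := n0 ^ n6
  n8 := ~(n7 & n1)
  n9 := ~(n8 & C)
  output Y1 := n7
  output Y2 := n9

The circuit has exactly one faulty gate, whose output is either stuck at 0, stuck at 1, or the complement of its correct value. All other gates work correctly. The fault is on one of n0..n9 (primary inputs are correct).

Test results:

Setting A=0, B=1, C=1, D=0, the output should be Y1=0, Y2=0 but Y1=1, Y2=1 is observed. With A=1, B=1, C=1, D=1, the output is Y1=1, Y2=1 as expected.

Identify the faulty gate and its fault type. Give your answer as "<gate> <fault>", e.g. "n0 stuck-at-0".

n7 stuck-at-1

Fault-free values for test 1 (A=0, B=1, C=1, D=0): n0=1, n1=1, n2=1, n3=1, n4=1, n5=1, n6=1, n7=0, n8=1, n9=0, giving Y1=0, Y2=0. Observed Y1=1, Y2=1.
Test 1: faults giving observed Y1=1, Y2=1 are {n6 stuck-at-0, n6 inverted output, n7 stuck-at-1, n7 inverted output}.
Test 2 (A=1, B=1, C=1, D=1): fault-free n0=0, n1=1, n2=1, n3=1, n4=1, n5=1, n6=1, n7=1, n8=0, n9=1 → Y1=1, Y2=1; observed Y1=1, Y2=1. Eliminates n6 stuck-at-0, n6 inverted output, n7 inverted output.
Only n7 stuck-at-1 is consistent with every test.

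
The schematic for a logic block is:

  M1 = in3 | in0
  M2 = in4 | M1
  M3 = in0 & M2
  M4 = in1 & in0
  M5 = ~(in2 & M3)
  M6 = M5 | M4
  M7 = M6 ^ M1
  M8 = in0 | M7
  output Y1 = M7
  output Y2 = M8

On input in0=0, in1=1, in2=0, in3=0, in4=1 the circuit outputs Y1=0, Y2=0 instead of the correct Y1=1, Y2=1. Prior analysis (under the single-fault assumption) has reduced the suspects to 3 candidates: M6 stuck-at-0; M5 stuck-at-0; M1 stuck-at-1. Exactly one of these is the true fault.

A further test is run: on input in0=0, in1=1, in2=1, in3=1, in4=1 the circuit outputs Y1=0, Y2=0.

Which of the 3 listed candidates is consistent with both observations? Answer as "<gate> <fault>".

Evaluate each candidate on input in0=0, in1=1, in2=1, in3=1, in4=1:
  M6 stuck-at-0: M1=1, M2=1, M3=0, M4=0, M5=1, M6=0 [stuck-at-0], M7=1, M8=1 → Y1=1, Y2=1 — eliminated
  M5 stuck-at-0: M1=1, M2=1, M3=0, M4=0, M5=0 [stuck-at-0], M6=0, M7=1, M8=1 → Y1=1, Y2=1 — eliminated
  M1 stuck-at-1: M1=1 [stuck-at-1], M2=1, M3=0, M4=0, M5=1, M6=1, M7=0, M8=0 → Y1=0, Y2=0 — matches
Only M1 stuck-at-1 reproduces the observed Y1=0, Y2=0.

M1 stuck-at-1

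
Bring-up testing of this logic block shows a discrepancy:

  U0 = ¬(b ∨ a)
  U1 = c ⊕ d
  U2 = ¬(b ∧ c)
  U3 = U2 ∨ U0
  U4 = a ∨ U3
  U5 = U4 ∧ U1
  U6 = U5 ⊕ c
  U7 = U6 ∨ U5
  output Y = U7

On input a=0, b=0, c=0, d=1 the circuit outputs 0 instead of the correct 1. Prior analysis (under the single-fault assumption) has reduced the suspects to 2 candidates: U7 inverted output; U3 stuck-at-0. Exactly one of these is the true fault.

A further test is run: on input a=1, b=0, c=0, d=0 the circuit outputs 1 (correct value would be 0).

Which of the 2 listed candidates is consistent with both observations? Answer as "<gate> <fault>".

U7 inverted output

Evaluate each candidate on input a=1, b=0, c=0, d=0:
  U7 inverted output: U0=0, U1=0, U2=1, U3=1, U4=1, U5=0, U6=0, U7=1 [inverted output] → 1 — matches
  U3 stuck-at-0: U0=0, U1=0, U2=1, U3=0 [stuck-at-0], U4=1, U5=0, U6=0, U7=0 → 0 — eliminated
Only U7 inverted output reproduces the observed 1.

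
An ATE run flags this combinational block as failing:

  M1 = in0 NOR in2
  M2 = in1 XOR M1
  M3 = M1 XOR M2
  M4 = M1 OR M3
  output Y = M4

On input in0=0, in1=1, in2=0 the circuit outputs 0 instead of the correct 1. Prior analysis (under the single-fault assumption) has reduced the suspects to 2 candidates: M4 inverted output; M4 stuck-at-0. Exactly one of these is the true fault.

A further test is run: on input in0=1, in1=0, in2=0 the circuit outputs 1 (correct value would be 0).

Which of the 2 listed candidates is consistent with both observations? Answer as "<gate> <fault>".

Evaluate each candidate on input in0=1, in1=0, in2=0:
  M4 inverted output: M1=0, M2=0, M3=0, M4=1 [inverted output] → 1 — matches
  M4 stuck-at-0: M1=0, M2=0, M3=0, M4=0 [stuck-at-0] → 0 — eliminated
Only M4 inverted output reproduces the observed 1.

M4 inverted output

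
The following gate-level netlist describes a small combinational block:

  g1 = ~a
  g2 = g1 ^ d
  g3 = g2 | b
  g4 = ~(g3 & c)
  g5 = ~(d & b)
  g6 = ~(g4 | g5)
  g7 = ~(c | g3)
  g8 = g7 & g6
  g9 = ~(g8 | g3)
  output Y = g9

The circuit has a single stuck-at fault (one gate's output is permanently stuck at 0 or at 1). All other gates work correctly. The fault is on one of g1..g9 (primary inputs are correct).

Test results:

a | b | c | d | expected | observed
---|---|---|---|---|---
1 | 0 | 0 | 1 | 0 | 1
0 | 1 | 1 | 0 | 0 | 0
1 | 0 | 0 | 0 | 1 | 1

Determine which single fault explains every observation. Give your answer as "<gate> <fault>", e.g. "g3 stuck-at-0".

g2 stuck-at-0

Fault-free values for test 1 (a=1, b=0, c=0, d=1): g1=0, g2=1, g3=1, g4=1, g5=1, g6=0, g7=0, g8=0, g9=0, giving Y=0. Observed 1.
Test 1: faults giving observed 1 are {g1 stuck-at-1, g2 stuck-at-0, g3 stuck-at-0, g9 stuck-at-1}.
Test 2 (a=0, b=1, c=1, d=0): fault-free g1=1, g2=1, g3=1, g4=0, g5=1, g6=0, g7=0, g8=0, g9=0 → 0; observed 0. Eliminates g3 stuck-at-0, g9 stuck-at-1.
Test 3 (a=1, b=0, c=0, d=0): fault-free g1=0, g2=0, g3=0, g4=1, g5=1, g6=0, g7=1, g8=0, g9=1 → 1; observed 1. Eliminates g1 stuck-at-1.
Only g2 stuck-at-0 is consistent with every test.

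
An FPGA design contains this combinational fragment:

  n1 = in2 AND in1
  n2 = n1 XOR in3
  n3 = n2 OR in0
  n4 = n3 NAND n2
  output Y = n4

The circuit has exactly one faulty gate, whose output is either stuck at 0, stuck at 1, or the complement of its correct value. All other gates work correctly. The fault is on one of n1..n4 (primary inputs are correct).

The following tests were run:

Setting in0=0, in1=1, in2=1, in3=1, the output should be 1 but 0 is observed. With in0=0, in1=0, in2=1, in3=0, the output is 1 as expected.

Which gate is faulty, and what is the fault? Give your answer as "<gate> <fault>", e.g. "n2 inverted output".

n1 stuck-at-0

Fault-free values for test 1 (in0=0, in1=1, in2=1, in3=1): n1=1, n2=0, n3=0, n4=1, giving Y=1. Observed 0.
Test 1: faults giving observed 0 are {n1 stuck-at-0, n1 inverted output, n2 stuck-at-1, n2 inverted output, n4 stuck-at-0, n4 inverted output}.
Test 2 (in0=0, in1=0, in2=1, in3=0): fault-free n1=0, n2=0, n3=0, n4=1 → 1; observed 1. Eliminates n1 inverted output, n2 stuck-at-1, n2 inverted output, n4 stuck-at-0, n4 inverted output.
Only n1 stuck-at-0 is consistent with every test.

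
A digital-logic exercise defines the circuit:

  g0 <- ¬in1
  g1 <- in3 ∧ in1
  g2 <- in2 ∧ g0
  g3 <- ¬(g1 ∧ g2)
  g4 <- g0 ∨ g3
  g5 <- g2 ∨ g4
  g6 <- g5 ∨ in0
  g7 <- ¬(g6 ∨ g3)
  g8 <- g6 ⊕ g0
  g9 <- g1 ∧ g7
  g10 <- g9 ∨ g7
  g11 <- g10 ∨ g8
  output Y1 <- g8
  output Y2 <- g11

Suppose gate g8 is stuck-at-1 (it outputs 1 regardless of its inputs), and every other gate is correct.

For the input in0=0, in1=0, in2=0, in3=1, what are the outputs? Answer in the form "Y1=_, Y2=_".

Propagate with g8 forced: g0=1, g1=0, g2=0, g3=1, g4=1, g5=1, g6=1, g7=0, g8=1 [stuck-at-1], g9=0, g10=0, g11=1.
So the outputs are Y1=1, Y2=1. (Without the fault they would be Y1=0, Y2=0.)

Y1=1, Y2=1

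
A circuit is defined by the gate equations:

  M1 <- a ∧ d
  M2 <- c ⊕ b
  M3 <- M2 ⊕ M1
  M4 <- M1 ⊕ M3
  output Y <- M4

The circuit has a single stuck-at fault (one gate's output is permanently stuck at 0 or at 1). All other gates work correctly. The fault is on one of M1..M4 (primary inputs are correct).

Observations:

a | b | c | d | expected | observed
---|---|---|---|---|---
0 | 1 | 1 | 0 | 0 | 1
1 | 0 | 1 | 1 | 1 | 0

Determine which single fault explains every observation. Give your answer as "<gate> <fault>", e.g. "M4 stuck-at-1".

M3 stuck-at-1

Fault-free values for test 1 (a=0, b=1, c=1, d=0): M1=0, M2=0, M3=0, M4=0, giving Y=0. Observed 1.
Test 1: faults giving observed 1 are {M2 stuck-at-1, M3 stuck-at-1, M4 stuck-at-1}.
Test 2 (a=1, b=0, c=1, d=1): fault-free M1=1, M2=1, M3=0, M4=1 → 1; observed 0. Eliminates M2 stuck-at-1, M4 stuck-at-1.
Only M3 stuck-at-1 is consistent with every test.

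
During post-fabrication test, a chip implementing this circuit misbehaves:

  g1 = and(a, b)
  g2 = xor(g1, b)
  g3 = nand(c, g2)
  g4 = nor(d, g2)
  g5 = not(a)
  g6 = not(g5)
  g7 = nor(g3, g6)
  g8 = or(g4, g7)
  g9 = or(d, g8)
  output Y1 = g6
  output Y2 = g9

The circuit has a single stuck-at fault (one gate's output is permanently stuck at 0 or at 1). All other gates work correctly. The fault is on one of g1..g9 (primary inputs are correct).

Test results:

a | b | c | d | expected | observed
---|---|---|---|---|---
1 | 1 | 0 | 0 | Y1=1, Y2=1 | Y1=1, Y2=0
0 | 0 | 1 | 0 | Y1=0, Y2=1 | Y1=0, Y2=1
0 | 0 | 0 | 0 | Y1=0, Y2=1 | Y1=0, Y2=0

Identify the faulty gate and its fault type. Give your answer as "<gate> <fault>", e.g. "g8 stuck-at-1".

g2 stuck-at-1

Fault-free values for test 1 (a=1, b=1, c=0, d=0): g1=1, g2=0, g3=1, g4=1, g5=0, g6=1, g7=0, g8=1, g9=1, giving Y1=1, Y2=1. Observed Y1=1, Y2=0.
Test 1: faults giving observed Y1=1, Y2=0 are {g1 stuck-at-0, g2 stuck-at-1, g4 stuck-at-0, g8 stuck-at-0, g9 stuck-at-0}.
Test 2 (a=0, b=0, c=1, d=0): fault-free g1=0, g2=0, g3=1, g4=1, g5=1, g6=0, g7=0, g8=1, g9=1 → Y1=0, Y2=1; observed Y1=0, Y2=1. Eliminates g4 stuck-at-0, g8 stuck-at-0, g9 stuck-at-0.
Test 3 (a=0, b=0, c=0, d=0): fault-free g1=0, g2=0, g3=1, g4=1, g5=1, g6=0, g7=0, g8=1, g9=1 → Y1=0, Y2=1; observed Y1=0, Y2=0. Eliminates g1 stuck-at-0.
Only g2 stuck-at-1 is consistent with every test.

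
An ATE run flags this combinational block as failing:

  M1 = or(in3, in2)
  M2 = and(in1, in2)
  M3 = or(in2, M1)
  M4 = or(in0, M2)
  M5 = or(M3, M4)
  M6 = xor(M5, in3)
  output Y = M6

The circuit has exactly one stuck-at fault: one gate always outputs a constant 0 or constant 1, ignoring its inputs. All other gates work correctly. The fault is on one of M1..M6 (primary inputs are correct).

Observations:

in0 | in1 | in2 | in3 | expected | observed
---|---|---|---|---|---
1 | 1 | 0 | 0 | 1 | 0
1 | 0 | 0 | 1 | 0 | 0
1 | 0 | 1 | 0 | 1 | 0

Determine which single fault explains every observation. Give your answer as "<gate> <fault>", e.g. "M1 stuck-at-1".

M6 stuck-at-0

Fault-free values for test 1 (in0=1, in1=1, in2=0, in3=0): M1=0, M2=0, M3=0, M4=1, M5=1, M6=1, giving Y=1. Observed 0.
Test 1: faults giving observed 0 are {M4 stuck-at-0, M5 stuck-at-0, M6 stuck-at-0}.
Test 2 (in0=1, in1=0, in2=0, in3=1): fault-free M1=1, M2=0, M3=1, M4=1, M5=1, M6=0 → 0; observed 0. Eliminates M5 stuck-at-0.
Test 3 (in0=1, in1=0, in2=1, in3=0): fault-free M1=1, M2=0, M3=1, M4=1, M5=1, M6=1 → 1; observed 0. Eliminates M4 stuck-at-0.
Only M6 stuck-at-0 is consistent with every test.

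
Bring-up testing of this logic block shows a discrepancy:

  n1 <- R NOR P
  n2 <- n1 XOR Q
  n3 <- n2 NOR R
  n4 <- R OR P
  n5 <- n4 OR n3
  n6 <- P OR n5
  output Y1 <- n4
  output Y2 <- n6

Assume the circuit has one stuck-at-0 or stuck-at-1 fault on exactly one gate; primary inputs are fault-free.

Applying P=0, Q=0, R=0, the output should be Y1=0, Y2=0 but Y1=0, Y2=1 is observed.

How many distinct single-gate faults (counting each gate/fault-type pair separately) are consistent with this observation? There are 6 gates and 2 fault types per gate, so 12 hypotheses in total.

5

Fault-free: n1=1, n2=1, n3=0, n4=0, n5=0, n6=0 → Y1=0, Y2=0. Observed Y1=0, Y2=1.
  n1 stuck-at-0: output Y1=0, Y2=1 ✓
  n1 stuck-at-1: output Y1=0, Y2=0 ✗
  n2 stuck-at-0: output Y1=0, Y2=1 ✓
  n2 stuck-at-1: output Y1=0, Y2=0 ✗
  n3 stuck-at-0: output Y1=0, Y2=0 ✗
  n3 stuck-at-1: output Y1=0, Y2=1 ✓
  n4 stuck-at-0: output Y1=0, Y2=0 ✗
  n4 stuck-at-1: output Y1=1, Y2=1 ✗
  n5 stuck-at-0: output Y1=0, Y2=0 ✗
  n5 stuck-at-1: output Y1=0, Y2=1 ✓
  n6 stuck-at-0: output Y1=0, Y2=0 ✗
  n6 stuck-at-1: output Y1=0, Y2=1 ✓
Consistent faults: {n1 stuck-at-0, n2 stuck-at-0, n3 stuck-at-1, n5 stuck-at-1, n6 stuck-at-1} — 5 in all.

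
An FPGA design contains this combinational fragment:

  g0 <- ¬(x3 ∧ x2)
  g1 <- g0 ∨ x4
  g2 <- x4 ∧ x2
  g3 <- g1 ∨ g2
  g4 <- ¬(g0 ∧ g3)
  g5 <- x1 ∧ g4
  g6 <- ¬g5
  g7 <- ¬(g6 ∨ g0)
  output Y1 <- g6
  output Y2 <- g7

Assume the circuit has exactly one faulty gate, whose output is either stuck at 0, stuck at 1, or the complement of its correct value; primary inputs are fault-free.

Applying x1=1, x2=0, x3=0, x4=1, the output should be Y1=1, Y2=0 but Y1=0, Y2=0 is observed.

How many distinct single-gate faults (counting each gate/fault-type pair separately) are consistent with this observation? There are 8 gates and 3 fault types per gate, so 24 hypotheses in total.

Fault-free: g0=1, g1=1, g2=0, g3=1, g4=0, g5=0, g6=1, g7=0 → Y1=1, Y2=0. Observed Y1=0, Y2=0.
  g0: none of the 3 fault types match ✗
  g1: stuck-at-0, inverted output ✓; others ✗
  g2: none of the 3 fault types match ✗
  g3: stuck-at-0, inverted output ✓; others ✗
  g4: stuck-at-1, inverted output ✓; others ✗
  g5: stuck-at-1, inverted output ✓; others ✗
  g6: stuck-at-0, inverted output ✓; others ✗
  g7: none of the 3 fault types match ✗
Consistent faults: {g1 stuck-at-0, g1 inverted output, g3 stuck-at-0, g3 inverted output, g4 stuck-at-1, g4 inverted output, g5 stuck-at-1, g5 inverted output, g6 stuck-at-0, g6 inverted output} — 10 in all.

10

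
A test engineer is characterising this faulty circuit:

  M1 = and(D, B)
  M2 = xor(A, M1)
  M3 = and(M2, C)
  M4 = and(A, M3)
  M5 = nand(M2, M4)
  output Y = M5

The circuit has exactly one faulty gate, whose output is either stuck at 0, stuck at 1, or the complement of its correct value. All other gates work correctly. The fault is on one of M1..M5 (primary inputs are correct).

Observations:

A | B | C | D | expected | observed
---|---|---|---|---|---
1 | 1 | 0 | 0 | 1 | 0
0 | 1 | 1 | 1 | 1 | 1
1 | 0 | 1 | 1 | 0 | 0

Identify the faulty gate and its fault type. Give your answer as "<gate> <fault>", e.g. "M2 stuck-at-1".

Fault-free values for test 1 (A=1, B=1, C=0, D=0): M1=0, M2=1, M3=0, M4=0, M5=1, giving Y=1. Observed 0.
Test 1: faults giving observed 0 are {M3 stuck-at-1, M3 inverted output, M4 stuck-at-1, M4 inverted output, M5 stuck-at-0, M5 inverted output}.
Test 2 (A=0, B=1, C=1, D=1): fault-free M1=1, M2=1, M3=1, M4=0, M5=1 → 1; observed 1. Eliminates M4 stuck-at-1, M4 inverted output, M5 stuck-at-0, M5 inverted output.
Test 3 (A=1, B=0, C=1, D=1): fault-free M1=0, M2=1, M3=1, M4=1, M5=0 → 0; observed 0. Eliminates M3 inverted output.
Only M3 stuck-at-1 is consistent with every test.

M3 stuck-at-1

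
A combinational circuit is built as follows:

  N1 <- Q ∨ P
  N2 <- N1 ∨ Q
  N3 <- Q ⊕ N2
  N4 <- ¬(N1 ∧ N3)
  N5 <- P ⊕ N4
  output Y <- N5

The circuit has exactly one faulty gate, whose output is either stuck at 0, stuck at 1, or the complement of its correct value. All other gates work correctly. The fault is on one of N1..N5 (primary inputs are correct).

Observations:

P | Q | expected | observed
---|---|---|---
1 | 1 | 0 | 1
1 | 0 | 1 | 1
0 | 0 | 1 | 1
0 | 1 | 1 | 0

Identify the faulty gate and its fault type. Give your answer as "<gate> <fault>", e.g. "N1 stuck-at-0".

N3 stuck-at-1

Fault-free values for test 1 (P=1, Q=1): N1=1, N2=1, N3=0, N4=1, N5=0, giving Y=0. Observed 1.
Test 1: faults giving observed 1 are {N2 stuck-at-0, N2 inverted output, N3 stuck-at-1, N3 inverted output, N4 stuck-at-0, N4 inverted output, N5 stuck-at-1, N5 inverted output}.
Test 2 (P=1, Q=0): fault-free N1=1, N2=1, N3=1, N4=0, N5=1 → 1; observed 1. Eliminates N2 stuck-at-0, N2 inverted output, N3 inverted output, N4 inverted output, N5 inverted output.
Test 3 (P=0, Q=0): fault-free N1=0, N2=0, N3=0, N4=1, N5=1 → 1; observed 1. Eliminates N4 stuck-at-0.
Test 4 (P=0, Q=1): fault-free N1=1, N2=1, N3=0, N4=1, N5=1 → 1; observed 0. Eliminates N5 stuck-at-1.
Only N3 stuck-at-1 is consistent with every test.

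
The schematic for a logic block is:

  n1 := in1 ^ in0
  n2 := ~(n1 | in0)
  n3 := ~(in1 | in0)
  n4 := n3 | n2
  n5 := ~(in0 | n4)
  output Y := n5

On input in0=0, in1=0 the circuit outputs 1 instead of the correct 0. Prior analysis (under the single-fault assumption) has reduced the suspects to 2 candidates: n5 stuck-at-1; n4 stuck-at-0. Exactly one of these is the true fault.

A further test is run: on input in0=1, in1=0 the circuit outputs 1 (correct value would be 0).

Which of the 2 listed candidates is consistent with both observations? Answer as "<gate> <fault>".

Evaluate each candidate on input in0=1, in1=0:
  n5 stuck-at-1: n1=1, n2=0, n3=0, n4=0, n5=1 [stuck-at-1] → 1 — matches
  n4 stuck-at-0: n1=1, n2=0, n3=0, n4=0 [stuck-at-0], n5=0 → 0 — eliminated
Only n5 stuck-at-1 reproduces the observed 1.

n5 stuck-at-1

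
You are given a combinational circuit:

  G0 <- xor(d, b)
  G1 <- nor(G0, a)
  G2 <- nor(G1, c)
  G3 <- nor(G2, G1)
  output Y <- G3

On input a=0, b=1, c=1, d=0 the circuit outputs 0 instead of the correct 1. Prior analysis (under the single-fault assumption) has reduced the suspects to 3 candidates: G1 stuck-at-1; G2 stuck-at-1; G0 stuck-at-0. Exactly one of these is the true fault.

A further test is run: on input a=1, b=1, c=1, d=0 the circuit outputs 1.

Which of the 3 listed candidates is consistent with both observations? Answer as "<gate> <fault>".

Evaluate each candidate on input a=1, b=1, c=1, d=0:
  G1 stuck-at-1: G0=1, G1=1 [stuck-at-1], G2=0, G3=0 → 0 — eliminated
  G2 stuck-at-1: G0=1, G1=0, G2=1 [stuck-at-1], G3=0 → 0 — eliminated
  G0 stuck-at-0: G0=0 [stuck-at-0], G1=0, G2=0, G3=1 → 1 — matches
Only G0 stuck-at-0 reproduces the observed 1.

G0 stuck-at-0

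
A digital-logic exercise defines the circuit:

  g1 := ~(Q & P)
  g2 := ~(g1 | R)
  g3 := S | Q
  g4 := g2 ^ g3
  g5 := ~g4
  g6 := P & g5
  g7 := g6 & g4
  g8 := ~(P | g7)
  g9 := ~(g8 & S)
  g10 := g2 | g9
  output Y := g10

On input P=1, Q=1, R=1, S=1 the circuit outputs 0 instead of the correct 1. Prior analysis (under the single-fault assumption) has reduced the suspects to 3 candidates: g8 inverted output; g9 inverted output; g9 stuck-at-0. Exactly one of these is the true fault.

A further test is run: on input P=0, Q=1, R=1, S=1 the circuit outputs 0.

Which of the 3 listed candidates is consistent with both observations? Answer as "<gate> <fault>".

Evaluate each candidate on input P=0, Q=1, R=1, S=1:
  g8 inverted output: g1=1, g2=0, g3=1, g4=1, g5=0, g6=0, g7=0, g8=0 [inverted output], g9=1, g10=1 → 1 — eliminated
  g9 inverted output: g1=1, g2=0, g3=1, g4=1, g5=0, g6=0, g7=0, g8=1, g9=1 [inverted output], g10=1 → 1 — eliminated
  g9 stuck-at-0: g1=1, g2=0, g3=1, g4=1, g5=0, g6=0, g7=0, g8=1, g9=0 [stuck-at-0], g10=0 → 0 — matches
Only g9 stuck-at-0 reproduces the observed 0.

g9 stuck-at-0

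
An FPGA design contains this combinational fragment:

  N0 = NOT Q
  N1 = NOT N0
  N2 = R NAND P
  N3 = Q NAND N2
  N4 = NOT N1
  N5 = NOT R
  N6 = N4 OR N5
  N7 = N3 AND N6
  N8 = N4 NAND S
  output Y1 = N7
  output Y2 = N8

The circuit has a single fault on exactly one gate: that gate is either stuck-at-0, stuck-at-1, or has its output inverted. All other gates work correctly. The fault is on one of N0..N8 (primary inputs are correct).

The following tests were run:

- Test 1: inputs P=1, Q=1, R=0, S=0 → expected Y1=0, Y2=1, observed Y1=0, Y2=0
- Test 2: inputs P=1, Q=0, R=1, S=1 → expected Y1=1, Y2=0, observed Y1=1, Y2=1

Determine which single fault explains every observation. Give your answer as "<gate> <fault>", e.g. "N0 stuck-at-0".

Fault-free values for test 1 (P=1, Q=1, R=0, S=0): N0=0, N1=1, N2=1, N3=0, N4=0, N5=1, N6=1, N7=0, N8=1, giving Y1=0, Y2=1. Observed Y1=0, Y2=0.
Test 1: faults giving observed Y1=0, Y2=0 are {N8 stuck-at-0, N8 inverted output}.
Test 2 (P=1, Q=0, R=1, S=1): fault-free N0=1, N1=0, N2=0, N3=1, N4=1, N5=0, N6=1, N7=1, N8=0 → Y1=1, Y2=0; observed Y1=1, Y2=1. Eliminates N8 stuck-at-0.
Only N8 inverted output is consistent with every test.

N8 inverted output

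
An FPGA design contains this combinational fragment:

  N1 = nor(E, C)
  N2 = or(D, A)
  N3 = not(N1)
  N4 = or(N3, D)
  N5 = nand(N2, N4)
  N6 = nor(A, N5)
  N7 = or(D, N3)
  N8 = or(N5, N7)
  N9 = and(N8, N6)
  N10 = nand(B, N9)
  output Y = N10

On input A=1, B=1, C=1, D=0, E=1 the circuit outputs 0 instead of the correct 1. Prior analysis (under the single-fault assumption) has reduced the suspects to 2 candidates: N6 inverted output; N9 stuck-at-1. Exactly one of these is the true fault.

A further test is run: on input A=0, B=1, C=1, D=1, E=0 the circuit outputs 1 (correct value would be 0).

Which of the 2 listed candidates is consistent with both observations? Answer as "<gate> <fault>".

Evaluate each candidate on input A=0, B=1, C=1, D=1, E=0:
  N6 inverted output: N1=0, N2=1, N3=1, N4=1, N5=0, N6=0 [inverted output], N7=1, N8=1, N9=0, N10=1 → 1 — matches
  N9 stuck-at-1: N1=0, N2=1, N3=1, N4=1, N5=0, N6=1, N7=1, N8=1, N9=1 [stuck-at-1], N10=0 → 0 — eliminated
Only N6 inverted output reproduces the observed 1.

N6 inverted output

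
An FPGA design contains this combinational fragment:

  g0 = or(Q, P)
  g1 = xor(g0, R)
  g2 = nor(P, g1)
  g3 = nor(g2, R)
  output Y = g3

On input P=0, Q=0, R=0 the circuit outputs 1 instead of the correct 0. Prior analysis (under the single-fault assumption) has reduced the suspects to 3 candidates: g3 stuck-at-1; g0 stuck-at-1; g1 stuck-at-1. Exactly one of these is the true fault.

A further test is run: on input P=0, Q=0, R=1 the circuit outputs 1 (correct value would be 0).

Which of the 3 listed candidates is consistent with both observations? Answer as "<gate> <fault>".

Evaluate each candidate on input P=0, Q=0, R=1:
  g3 stuck-at-1: g0=0, g1=1, g2=0, g3=1 [stuck-at-1] → 1 — matches
  g0 stuck-at-1: g0=1 [stuck-at-1], g1=0, g2=1, g3=0 → 0 — eliminated
  g1 stuck-at-1: g0=0, g1=1 [stuck-at-1], g2=0, g3=0 → 0 — eliminated
Only g3 stuck-at-1 reproduces the observed 1.

g3 stuck-at-1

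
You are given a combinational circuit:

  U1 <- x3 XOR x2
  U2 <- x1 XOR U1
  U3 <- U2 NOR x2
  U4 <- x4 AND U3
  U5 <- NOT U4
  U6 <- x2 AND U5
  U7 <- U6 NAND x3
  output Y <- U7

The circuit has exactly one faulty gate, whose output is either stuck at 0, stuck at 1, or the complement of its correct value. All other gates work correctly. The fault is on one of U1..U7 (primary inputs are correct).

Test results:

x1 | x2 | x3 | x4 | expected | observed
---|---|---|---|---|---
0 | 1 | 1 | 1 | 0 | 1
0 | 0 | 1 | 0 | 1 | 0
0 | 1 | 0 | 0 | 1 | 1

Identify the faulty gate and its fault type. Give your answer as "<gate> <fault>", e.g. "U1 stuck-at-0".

U6 inverted output

Fault-free values for test 1 (x1=0, x2=1, x3=1, x4=1): U1=0, U2=0, U3=0, U4=0, U5=1, U6=1, U7=0, giving Y=0. Observed 1.
Test 1: faults giving observed 1 are {U3 stuck-at-1, U3 inverted output, U4 stuck-at-1, U4 inverted output, U5 stuck-at-0, U5 inverted output, U6 stuck-at-0, U6 inverted output, U7 stuck-at-1, U7 inverted output}.
Test 2 (x1=0, x2=0, x3=1, x4=0): fault-free U1=1, U2=1, U3=0, U4=0, U5=1, U6=0, U7=1 → 1; observed 0. Eliminates U3 stuck-at-1, U3 inverted output, U4 stuck-at-1, U4 inverted output, U5 stuck-at-0, U5 inverted output, U6 stuck-at-0, U7 stuck-at-1.
Test 3 (x1=0, x2=1, x3=0, x4=0): fault-free U1=1, U2=1, U3=0, U4=0, U5=1, U6=1, U7=1 → 1; observed 1. Eliminates U7 inverted output.
Only U6 inverted output is consistent with every test.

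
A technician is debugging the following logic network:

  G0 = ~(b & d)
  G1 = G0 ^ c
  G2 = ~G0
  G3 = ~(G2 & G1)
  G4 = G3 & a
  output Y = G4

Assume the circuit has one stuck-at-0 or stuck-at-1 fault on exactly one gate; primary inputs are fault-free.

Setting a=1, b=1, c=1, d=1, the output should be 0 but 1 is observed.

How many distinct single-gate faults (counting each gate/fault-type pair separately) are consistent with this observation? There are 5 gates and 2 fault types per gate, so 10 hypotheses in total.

5

Fault-free: G0=0, G1=1, G2=1, G3=0, G4=0 → 0. Observed 1.
  G0 stuck-at-0: output 0 ✗
  G0 stuck-at-1: output 1 ✓
  G1 stuck-at-0: output 1 ✓
  G1 stuck-at-1: output 0 ✗
  G2 stuck-at-0: output 1 ✓
  G2 stuck-at-1: output 0 ✗
  G3 stuck-at-0: output 0 ✗
  G3 stuck-at-1: output 1 ✓
  G4 stuck-at-0: output 0 ✗
  G4 stuck-at-1: output 1 ✓
Consistent faults: {G0 stuck-at-1, G1 stuck-at-0, G2 stuck-at-0, G3 stuck-at-1, G4 stuck-at-1} — 5 in all.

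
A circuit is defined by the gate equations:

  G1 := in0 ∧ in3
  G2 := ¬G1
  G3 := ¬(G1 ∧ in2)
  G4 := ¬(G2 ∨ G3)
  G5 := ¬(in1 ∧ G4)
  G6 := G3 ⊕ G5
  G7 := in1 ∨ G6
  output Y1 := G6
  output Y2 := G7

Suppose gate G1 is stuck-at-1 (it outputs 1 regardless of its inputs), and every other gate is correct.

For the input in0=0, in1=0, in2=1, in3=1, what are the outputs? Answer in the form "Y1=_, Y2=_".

Propagate with G1 forced: G1=1 [stuck-at-1], G2=0, G3=0, G4=1, G5=1, G6=1, G7=1.
So the outputs are Y1=1, Y2=1. (Without the fault they would be Y1=0, Y2=0.)

Y1=1, Y2=1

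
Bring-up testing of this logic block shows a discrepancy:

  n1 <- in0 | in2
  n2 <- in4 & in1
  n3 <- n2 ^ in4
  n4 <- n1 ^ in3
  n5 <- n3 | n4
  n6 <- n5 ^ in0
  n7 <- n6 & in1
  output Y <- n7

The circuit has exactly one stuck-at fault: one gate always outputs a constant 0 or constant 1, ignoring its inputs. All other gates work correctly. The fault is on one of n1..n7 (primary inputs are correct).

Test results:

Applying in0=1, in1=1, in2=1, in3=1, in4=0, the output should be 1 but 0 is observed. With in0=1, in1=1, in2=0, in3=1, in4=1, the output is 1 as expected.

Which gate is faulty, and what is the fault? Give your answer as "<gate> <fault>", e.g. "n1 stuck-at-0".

n2 stuck-at-1

Fault-free values for test 1 (in0=1, in1=1, in2=1, in3=1, in4=0): n1=1, n2=0, n3=0, n4=0, n5=0, n6=1, n7=1, giving Y=1. Observed 0.
Test 1: faults giving observed 0 are {n1 stuck-at-0, n2 stuck-at-1, n3 stuck-at-1, n4 stuck-at-1, n5 stuck-at-1, n6 stuck-at-0, n7 stuck-at-0}.
Test 2 (in0=1, in1=1, in2=0, in3=1, in4=1): fault-free n1=1, n2=1, n3=0, n4=0, n5=0, n6=1, n7=1 → 1; observed 1. Eliminates n1 stuck-at-0, n3 stuck-at-1, n4 stuck-at-1, n5 stuck-at-1, n6 stuck-at-0, n7 stuck-at-0.
Only n2 stuck-at-1 is consistent with every test.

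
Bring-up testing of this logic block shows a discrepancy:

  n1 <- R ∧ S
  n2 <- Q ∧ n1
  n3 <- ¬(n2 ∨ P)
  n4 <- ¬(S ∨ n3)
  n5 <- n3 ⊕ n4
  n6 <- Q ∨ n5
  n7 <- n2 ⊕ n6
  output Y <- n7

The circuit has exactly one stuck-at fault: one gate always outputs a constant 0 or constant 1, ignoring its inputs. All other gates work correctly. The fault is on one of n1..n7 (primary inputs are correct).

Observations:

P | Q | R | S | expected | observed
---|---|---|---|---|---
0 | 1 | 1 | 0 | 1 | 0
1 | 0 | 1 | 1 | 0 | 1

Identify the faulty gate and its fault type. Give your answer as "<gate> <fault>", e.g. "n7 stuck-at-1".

Fault-free values for test 1 (P=0, Q=1, R=1, S=0): n1=0, n2=0, n3=1, n4=0, n5=1, n6=1, n7=1, giving Y=1. Observed 0.
Test 1: faults giving observed 0 are {n1 stuck-at-1, n2 stuck-at-1, n6 stuck-at-0, n7 stuck-at-0}.
Test 2 (P=1, Q=0, R=1, S=1): fault-free n1=1, n2=0, n3=0, n4=0, n5=0, n6=0, n7=0 → 0; observed 1. Eliminates n1 stuck-at-1, n6 stuck-at-0, n7 stuck-at-0.
Only n2 stuck-at-1 is consistent with every test.

n2 stuck-at-1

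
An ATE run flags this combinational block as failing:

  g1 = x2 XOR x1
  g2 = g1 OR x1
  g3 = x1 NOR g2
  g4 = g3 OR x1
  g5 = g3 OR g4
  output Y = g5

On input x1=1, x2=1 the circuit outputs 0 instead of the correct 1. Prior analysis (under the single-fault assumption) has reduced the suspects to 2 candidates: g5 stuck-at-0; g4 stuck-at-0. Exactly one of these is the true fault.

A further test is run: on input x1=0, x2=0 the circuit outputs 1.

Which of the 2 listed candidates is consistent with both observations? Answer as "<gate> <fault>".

g4 stuck-at-0

Evaluate each candidate on input x1=0, x2=0:
  g5 stuck-at-0: g1=0, g2=0, g3=1, g4=1, g5=0 [stuck-at-0] → 0 — eliminated
  g4 stuck-at-0: g1=0, g2=0, g3=1, g4=0 [stuck-at-0], g5=1 → 1 — matches
Only g4 stuck-at-0 reproduces the observed 1.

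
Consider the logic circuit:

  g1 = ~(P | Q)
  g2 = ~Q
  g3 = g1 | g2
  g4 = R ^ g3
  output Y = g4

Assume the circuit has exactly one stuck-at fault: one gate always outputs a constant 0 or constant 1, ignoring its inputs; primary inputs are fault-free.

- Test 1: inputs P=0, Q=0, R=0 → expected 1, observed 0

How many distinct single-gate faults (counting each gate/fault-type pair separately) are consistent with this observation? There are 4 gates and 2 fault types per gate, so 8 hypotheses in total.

2

Fault-free: g1=1, g2=1, g3=1, g4=1 → 1. Observed 0.
  g1 stuck-at-0: output 1 ✗
  g1 stuck-at-1: output 1 ✗
  g2 stuck-at-0: output 1 ✗
  g2 stuck-at-1: output 1 ✗
  g3 stuck-at-0: output 0 ✓
  g3 stuck-at-1: output 1 ✗
  g4 stuck-at-0: output 0 ✓
  g4 stuck-at-1: output 1 ✗
Consistent faults: {g3 stuck-at-0, g4 stuck-at-0} — 2 in all.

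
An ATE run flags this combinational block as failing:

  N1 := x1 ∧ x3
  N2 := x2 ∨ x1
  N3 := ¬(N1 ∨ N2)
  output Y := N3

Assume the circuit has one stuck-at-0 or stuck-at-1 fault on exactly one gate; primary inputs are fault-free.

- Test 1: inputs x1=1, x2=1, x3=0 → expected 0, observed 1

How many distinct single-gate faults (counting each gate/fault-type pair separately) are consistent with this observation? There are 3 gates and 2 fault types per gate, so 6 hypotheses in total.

Fault-free: N1=0, N2=1, N3=0 → 0. Observed 1.
  N1 stuck-at-0: output 0 ✗
  N1 stuck-at-1: output 0 ✗
  N2 stuck-at-0: output 1 ✓
  N2 stuck-at-1: output 0 ✗
  N3 stuck-at-0: output 0 ✗
  N3 stuck-at-1: output 1 ✓
Consistent faults: {N2 stuck-at-0, N3 stuck-at-1} — 2 in all.

2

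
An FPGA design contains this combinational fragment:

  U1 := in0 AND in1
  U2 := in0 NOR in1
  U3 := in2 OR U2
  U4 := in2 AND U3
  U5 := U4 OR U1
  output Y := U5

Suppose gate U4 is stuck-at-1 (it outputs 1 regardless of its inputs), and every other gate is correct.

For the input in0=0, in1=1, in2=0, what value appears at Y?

Propagate with U4 forced: U1=0, U2=0, U3=0, U4=1 [stuck-at-1], U5=1.
So Y = 1. (Without the fault it would be 0.)

1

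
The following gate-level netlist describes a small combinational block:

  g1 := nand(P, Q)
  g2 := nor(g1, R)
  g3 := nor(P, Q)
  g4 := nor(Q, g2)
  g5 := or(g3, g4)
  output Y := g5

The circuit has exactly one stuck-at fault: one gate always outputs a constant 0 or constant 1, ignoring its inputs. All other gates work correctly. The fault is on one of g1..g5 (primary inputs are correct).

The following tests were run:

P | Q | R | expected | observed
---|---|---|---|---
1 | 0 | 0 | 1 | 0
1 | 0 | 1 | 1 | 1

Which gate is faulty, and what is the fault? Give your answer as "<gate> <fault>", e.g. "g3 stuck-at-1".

Fault-free values for test 1 (P=1, Q=0, R=0): g1=1, g2=0, g3=0, g4=1, g5=1, giving Y=1. Observed 0.
Test 1: faults giving observed 0 are {g1 stuck-at-0, g2 stuck-at-1, g4 stuck-at-0, g5 stuck-at-0}.
Test 2 (P=1, Q=0, R=1): fault-free g1=1, g2=0, g3=0, g4=1, g5=1 → 1; observed 1. Eliminates g2 stuck-at-1, g4 stuck-at-0, g5 stuck-at-0.
Only g1 stuck-at-0 is consistent with every test.

g1 stuck-at-0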